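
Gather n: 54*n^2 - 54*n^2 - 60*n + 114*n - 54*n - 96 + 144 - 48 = 0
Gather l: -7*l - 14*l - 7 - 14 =-21*l - 21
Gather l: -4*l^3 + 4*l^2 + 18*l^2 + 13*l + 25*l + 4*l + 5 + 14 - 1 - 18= -4*l^3 + 22*l^2 + 42*l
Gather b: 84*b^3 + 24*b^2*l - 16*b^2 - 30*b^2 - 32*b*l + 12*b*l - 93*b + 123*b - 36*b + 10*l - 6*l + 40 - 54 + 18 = 84*b^3 + b^2*(24*l - 46) + b*(-20*l - 6) + 4*l + 4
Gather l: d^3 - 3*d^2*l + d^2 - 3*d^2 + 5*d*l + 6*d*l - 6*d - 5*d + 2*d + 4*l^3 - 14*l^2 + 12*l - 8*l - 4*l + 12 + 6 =d^3 - 2*d^2 - 9*d + 4*l^3 - 14*l^2 + l*(-3*d^2 + 11*d) + 18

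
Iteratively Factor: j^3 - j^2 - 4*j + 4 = (j + 2)*(j^2 - 3*j + 2) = (j - 2)*(j + 2)*(j - 1)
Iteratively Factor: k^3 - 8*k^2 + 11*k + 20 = (k - 4)*(k^2 - 4*k - 5) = (k - 4)*(k + 1)*(k - 5)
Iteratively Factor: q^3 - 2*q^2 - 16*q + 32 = (q - 4)*(q^2 + 2*q - 8) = (q - 4)*(q - 2)*(q + 4)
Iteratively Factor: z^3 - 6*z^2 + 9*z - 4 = (z - 1)*(z^2 - 5*z + 4) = (z - 4)*(z - 1)*(z - 1)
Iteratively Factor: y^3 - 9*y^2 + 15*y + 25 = (y - 5)*(y^2 - 4*y - 5) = (y - 5)^2*(y + 1)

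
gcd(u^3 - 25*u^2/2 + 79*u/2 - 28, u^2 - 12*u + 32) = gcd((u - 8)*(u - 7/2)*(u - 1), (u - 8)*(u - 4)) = u - 8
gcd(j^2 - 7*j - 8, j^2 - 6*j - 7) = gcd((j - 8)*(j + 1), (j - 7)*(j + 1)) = j + 1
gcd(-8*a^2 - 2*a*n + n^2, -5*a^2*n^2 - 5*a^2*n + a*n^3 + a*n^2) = 1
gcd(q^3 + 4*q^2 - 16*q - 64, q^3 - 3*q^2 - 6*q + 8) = q - 4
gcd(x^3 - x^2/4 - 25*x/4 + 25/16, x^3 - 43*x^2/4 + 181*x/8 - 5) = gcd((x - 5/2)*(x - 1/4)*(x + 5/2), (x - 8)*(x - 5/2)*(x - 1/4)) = x^2 - 11*x/4 + 5/8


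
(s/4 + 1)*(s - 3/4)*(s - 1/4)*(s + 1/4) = s^4/4 + 13*s^3/16 - 49*s^2/64 - 13*s/256 + 3/64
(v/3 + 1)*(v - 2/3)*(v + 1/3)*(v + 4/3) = v^4/3 + 4*v^3/3 + 7*v^2/9 - 62*v/81 - 8/27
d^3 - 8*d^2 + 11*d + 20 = (d - 5)*(d - 4)*(d + 1)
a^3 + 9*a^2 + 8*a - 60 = (a - 2)*(a + 5)*(a + 6)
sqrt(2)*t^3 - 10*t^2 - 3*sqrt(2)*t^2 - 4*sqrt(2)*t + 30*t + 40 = (t - 4)*(t - 5*sqrt(2))*(sqrt(2)*t + sqrt(2))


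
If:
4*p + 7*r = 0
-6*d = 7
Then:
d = -7/6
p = -7*r/4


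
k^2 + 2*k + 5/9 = (k + 1/3)*(k + 5/3)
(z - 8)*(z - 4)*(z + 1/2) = z^3 - 23*z^2/2 + 26*z + 16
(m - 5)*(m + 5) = m^2 - 25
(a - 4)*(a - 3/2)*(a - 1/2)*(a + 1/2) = a^4 - 11*a^3/2 + 23*a^2/4 + 11*a/8 - 3/2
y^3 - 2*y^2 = y^2*(y - 2)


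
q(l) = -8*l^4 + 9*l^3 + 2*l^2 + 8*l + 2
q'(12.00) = -51352.00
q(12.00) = -149950.00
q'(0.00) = 8.00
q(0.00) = 2.00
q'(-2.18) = 459.12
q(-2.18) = -279.86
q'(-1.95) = 340.14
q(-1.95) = -188.40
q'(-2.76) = 875.42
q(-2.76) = -658.29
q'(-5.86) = 7351.09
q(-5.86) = -11220.94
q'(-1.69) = 232.81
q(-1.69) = -114.51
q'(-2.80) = 910.94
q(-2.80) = -694.01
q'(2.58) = -351.51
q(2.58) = -163.95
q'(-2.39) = 589.53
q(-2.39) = -389.59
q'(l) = -32*l^3 + 27*l^2 + 4*l + 8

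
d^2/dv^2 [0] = 0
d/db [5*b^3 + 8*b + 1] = 15*b^2 + 8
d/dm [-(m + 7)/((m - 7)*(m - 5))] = (m^2 + 14*m - 119)/(m^4 - 24*m^3 + 214*m^2 - 840*m + 1225)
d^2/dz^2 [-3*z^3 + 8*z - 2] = -18*z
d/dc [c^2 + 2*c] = 2*c + 2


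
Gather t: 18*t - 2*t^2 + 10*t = -2*t^2 + 28*t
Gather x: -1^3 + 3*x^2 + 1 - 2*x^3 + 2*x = -2*x^3 + 3*x^2 + 2*x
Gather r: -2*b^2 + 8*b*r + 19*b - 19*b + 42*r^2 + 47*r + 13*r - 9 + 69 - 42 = -2*b^2 + 42*r^2 + r*(8*b + 60) + 18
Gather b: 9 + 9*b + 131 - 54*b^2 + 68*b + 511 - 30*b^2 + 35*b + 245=-84*b^2 + 112*b + 896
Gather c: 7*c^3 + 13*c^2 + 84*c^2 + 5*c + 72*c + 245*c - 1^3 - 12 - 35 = 7*c^3 + 97*c^2 + 322*c - 48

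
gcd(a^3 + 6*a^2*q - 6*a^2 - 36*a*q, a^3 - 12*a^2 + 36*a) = a^2 - 6*a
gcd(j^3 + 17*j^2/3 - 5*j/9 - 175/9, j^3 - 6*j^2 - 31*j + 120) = j + 5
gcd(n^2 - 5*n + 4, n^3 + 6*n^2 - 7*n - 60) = 1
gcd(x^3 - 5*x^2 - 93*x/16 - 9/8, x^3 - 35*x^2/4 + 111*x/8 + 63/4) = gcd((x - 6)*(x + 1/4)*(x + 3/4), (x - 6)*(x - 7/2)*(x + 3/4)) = x^2 - 21*x/4 - 9/2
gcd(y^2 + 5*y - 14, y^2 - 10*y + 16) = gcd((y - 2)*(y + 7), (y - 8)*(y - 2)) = y - 2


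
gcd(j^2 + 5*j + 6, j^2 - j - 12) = j + 3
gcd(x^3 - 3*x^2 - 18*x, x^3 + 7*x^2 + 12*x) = x^2 + 3*x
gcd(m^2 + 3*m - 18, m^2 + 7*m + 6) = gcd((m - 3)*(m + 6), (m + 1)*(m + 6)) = m + 6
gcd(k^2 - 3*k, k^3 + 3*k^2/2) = k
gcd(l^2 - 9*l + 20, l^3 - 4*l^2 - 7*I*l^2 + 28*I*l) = l - 4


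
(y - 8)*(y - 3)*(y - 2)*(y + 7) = y^4 - 6*y^3 - 45*y^2 + 274*y - 336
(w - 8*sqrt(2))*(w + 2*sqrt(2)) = w^2 - 6*sqrt(2)*w - 32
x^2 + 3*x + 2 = (x + 1)*(x + 2)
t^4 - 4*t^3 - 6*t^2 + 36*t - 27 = (t - 3)^2*(t - 1)*(t + 3)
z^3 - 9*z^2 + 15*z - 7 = (z - 7)*(z - 1)^2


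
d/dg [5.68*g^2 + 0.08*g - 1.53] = 11.36*g + 0.08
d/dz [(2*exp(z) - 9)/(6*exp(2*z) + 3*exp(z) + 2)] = (-12*exp(2*z) + 108*exp(z) + 31)*exp(z)/(36*exp(4*z) + 36*exp(3*z) + 33*exp(2*z) + 12*exp(z) + 4)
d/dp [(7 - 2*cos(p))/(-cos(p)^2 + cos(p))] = (-14*cos(p) + cos(2*p) + 8)*sin(p)/((cos(p) - 1)^2*cos(p)^2)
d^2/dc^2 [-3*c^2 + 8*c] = -6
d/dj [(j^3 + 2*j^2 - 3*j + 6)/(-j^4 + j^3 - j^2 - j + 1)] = (j^6 + 4*j^5 - 12*j^4 + 28*j^3 - 20*j^2 + 16*j + 3)/(j^8 - 2*j^7 + 3*j^6 - 3*j^4 + 4*j^3 - j^2 - 2*j + 1)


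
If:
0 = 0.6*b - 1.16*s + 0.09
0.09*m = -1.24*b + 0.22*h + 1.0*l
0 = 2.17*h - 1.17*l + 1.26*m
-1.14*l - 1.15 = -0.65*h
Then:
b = 1.93333333333333*s - 0.15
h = 2.67104890223044*s + 0.822781947013857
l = 1.52296647934192*s - 0.53964187231666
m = -3.18595661667462*s - 1.91810937748457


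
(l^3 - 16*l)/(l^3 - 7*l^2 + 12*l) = (l + 4)/(l - 3)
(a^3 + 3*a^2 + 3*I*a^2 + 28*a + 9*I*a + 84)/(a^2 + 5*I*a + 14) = (a^2 + a*(3 - 4*I) - 12*I)/(a - 2*I)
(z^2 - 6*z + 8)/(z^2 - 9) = (z^2 - 6*z + 8)/(z^2 - 9)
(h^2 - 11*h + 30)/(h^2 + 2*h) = (h^2 - 11*h + 30)/(h*(h + 2))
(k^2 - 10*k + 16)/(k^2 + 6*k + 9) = (k^2 - 10*k + 16)/(k^2 + 6*k + 9)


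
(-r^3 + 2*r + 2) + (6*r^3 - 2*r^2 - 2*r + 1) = 5*r^3 - 2*r^2 + 3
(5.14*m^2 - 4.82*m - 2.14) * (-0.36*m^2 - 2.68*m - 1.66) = -1.8504*m^4 - 12.04*m^3 + 5.1556*m^2 + 13.7364*m + 3.5524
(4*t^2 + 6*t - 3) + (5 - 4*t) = 4*t^2 + 2*t + 2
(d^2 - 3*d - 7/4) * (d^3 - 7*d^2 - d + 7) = d^5 - 10*d^4 + 73*d^3/4 + 89*d^2/4 - 77*d/4 - 49/4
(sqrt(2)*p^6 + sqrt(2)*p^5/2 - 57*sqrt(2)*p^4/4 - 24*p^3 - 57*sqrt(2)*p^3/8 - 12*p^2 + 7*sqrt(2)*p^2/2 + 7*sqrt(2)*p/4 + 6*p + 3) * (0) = 0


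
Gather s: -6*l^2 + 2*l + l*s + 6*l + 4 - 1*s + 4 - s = -6*l^2 + 8*l + s*(l - 2) + 8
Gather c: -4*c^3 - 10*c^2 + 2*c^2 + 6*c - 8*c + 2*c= -4*c^3 - 8*c^2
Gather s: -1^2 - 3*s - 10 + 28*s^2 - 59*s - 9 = 28*s^2 - 62*s - 20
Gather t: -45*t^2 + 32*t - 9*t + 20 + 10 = -45*t^2 + 23*t + 30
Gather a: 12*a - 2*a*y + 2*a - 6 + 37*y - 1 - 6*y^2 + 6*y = a*(14 - 2*y) - 6*y^2 + 43*y - 7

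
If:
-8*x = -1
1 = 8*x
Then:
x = 1/8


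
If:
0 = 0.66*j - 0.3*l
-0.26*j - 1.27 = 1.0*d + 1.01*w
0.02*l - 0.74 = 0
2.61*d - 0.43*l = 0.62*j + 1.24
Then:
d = 10.57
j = 16.82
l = 37.00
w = -16.05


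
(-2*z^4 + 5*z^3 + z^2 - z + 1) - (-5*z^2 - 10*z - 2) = -2*z^4 + 5*z^3 + 6*z^2 + 9*z + 3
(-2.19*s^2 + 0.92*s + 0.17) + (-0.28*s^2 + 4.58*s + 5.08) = -2.47*s^2 + 5.5*s + 5.25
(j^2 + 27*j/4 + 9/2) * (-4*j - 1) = -4*j^3 - 28*j^2 - 99*j/4 - 9/2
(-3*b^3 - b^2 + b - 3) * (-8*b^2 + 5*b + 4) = 24*b^5 - 7*b^4 - 25*b^3 + 25*b^2 - 11*b - 12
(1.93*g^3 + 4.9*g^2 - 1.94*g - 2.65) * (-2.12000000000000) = -4.0916*g^3 - 10.388*g^2 + 4.1128*g + 5.618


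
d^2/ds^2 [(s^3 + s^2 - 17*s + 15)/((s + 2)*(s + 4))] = 10*(s^3 + 33*s^2 + 174*s + 260)/(s^6 + 18*s^5 + 132*s^4 + 504*s^3 + 1056*s^2 + 1152*s + 512)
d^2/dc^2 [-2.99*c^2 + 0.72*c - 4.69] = -5.98000000000000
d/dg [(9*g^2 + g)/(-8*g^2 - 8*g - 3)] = (-64*g^2 - 54*g - 3)/(64*g^4 + 128*g^3 + 112*g^2 + 48*g + 9)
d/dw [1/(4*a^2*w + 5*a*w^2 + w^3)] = (-4*a^2 - 10*a*w - 3*w^2)/(w^2*(4*a^2 + 5*a*w + w^2)^2)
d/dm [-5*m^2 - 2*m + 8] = -10*m - 2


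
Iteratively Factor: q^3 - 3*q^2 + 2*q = (q - 2)*(q^2 - q) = q*(q - 2)*(q - 1)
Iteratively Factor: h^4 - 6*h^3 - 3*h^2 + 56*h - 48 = (h + 3)*(h^3 - 9*h^2 + 24*h - 16) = (h - 4)*(h + 3)*(h^2 - 5*h + 4) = (h - 4)^2*(h + 3)*(h - 1)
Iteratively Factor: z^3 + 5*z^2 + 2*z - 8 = (z + 2)*(z^2 + 3*z - 4) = (z + 2)*(z + 4)*(z - 1)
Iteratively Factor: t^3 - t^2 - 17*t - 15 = (t - 5)*(t^2 + 4*t + 3) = (t - 5)*(t + 3)*(t + 1)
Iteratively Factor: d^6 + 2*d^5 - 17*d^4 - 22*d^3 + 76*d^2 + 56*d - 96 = (d + 4)*(d^5 - 2*d^4 - 9*d^3 + 14*d^2 + 20*d - 24) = (d + 2)*(d + 4)*(d^4 - 4*d^3 - d^2 + 16*d - 12) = (d - 2)*(d + 2)*(d + 4)*(d^3 - 2*d^2 - 5*d + 6) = (d - 3)*(d - 2)*(d + 2)*(d + 4)*(d^2 + d - 2) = (d - 3)*(d - 2)*(d + 2)^2*(d + 4)*(d - 1)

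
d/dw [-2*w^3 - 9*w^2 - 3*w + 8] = -6*w^2 - 18*w - 3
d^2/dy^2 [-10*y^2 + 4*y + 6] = -20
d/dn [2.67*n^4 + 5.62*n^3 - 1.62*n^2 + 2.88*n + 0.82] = 10.68*n^3 + 16.86*n^2 - 3.24*n + 2.88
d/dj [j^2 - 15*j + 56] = 2*j - 15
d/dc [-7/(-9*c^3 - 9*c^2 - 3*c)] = 7*(-9*c^2 - 6*c - 1)/(3*c^2*(3*c^2 + 3*c + 1)^2)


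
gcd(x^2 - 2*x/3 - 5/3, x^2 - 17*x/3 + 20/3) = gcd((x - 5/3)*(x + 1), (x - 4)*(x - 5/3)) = x - 5/3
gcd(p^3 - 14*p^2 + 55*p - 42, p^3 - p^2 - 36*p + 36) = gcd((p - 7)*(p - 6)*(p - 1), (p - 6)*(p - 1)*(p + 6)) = p^2 - 7*p + 6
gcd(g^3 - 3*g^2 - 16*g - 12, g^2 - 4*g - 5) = g + 1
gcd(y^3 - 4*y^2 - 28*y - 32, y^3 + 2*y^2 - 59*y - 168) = y - 8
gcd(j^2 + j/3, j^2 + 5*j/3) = j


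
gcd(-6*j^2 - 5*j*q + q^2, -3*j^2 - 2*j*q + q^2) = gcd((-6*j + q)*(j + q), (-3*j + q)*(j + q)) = j + q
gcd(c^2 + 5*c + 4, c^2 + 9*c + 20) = c + 4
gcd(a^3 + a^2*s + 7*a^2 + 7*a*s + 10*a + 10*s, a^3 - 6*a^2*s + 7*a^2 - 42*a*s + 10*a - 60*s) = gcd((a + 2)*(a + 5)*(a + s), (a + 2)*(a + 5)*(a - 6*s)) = a^2 + 7*a + 10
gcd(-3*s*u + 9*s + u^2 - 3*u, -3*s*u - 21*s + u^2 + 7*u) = 3*s - u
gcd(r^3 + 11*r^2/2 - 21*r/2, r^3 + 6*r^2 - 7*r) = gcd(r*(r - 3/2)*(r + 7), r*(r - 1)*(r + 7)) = r^2 + 7*r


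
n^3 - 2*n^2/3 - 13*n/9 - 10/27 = (n - 5/3)*(n + 1/3)*(n + 2/3)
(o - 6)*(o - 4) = o^2 - 10*o + 24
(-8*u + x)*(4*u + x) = -32*u^2 - 4*u*x + x^2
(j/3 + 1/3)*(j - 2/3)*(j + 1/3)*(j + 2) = j^4/3 + 8*j^3/9 + 7*j^2/27 - 4*j/9 - 4/27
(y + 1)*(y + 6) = y^2 + 7*y + 6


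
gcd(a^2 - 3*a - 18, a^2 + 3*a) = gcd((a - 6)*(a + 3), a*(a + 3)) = a + 3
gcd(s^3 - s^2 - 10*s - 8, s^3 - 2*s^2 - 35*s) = 1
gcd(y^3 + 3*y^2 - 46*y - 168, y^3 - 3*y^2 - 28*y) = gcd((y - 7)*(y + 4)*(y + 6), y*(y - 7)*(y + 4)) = y^2 - 3*y - 28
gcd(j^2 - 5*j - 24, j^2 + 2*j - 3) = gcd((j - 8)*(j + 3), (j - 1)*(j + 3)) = j + 3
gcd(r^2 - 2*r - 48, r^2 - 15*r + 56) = r - 8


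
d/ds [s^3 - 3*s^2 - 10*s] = 3*s^2 - 6*s - 10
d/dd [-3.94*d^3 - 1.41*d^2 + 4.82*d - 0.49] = -11.82*d^2 - 2.82*d + 4.82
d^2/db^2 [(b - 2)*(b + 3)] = 2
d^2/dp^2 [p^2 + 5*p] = 2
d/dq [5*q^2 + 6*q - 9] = 10*q + 6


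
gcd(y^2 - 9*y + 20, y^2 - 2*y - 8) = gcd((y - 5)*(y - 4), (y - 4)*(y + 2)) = y - 4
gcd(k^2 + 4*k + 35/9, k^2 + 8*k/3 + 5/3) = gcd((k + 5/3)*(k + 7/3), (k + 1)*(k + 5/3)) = k + 5/3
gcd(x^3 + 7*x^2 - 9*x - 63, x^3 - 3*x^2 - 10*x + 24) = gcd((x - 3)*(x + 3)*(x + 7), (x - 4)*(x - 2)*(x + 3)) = x + 3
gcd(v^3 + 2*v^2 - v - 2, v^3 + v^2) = v + 1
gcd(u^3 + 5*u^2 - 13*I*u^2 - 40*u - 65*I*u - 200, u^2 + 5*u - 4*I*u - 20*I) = u + 5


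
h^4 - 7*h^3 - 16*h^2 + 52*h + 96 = (h - 8)*(h - 3)*(h + 2)^2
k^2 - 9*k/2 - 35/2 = (k - 7)*(k + 5/2)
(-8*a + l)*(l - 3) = -8*a*l + 24*a + l^2 - 3*l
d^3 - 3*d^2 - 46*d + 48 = (d - 8)*(d - 1)*(d + 6)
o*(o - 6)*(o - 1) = o^3 - 7*o^2 + 6*o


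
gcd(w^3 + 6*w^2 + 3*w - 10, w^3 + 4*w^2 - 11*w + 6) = w - 1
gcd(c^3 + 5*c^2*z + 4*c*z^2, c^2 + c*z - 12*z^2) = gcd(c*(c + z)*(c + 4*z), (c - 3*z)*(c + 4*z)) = c + 4*z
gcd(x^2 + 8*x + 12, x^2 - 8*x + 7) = 1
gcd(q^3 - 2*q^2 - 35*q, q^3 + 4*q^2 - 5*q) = q^2 + 5*q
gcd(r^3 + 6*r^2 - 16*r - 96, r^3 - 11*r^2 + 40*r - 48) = r - 4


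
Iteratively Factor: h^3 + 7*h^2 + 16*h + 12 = (h + 2)*(h^2 + 5*h + 6) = (h + 2)*(h + 3)*(h + 2)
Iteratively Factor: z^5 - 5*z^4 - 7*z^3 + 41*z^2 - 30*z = (z + 3)*(z^4 - 8*z^3 + 17*z^2 - 10*z) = (z - 5)*(z + 3)*(z^3 - 3*z^2 + 2*z) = z*(z - 5)*(z + 3)*(z^2 - 3*z + 2) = z*(z - 5)*(z - 1)*(z + 3)*(z - 2)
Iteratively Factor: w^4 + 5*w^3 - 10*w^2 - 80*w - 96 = (w + 4)*(w^3 + w^2 - 14*w - 24) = (w + 2)*(w + 4)*(w^2 - w - 12) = (w + 2)*(w + 3)*(w + 4)*(w - 4)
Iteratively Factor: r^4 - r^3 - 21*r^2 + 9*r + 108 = (r + 3)*(r^3 - 4*r^2 - 9*r + 36) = (r + 3)^2*(r^2 - 7*r + 12) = (r - 3)*(r + 3)^2*(r - 4)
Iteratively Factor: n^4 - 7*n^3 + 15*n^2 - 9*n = (n - 3)*(n^3 - 4*n^2 + 3*n) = (n - 3)*(n - 1)*(n^2 - 3*n) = (n - 3)^2*(n - 1)*(n)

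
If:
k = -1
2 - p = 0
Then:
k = -1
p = 2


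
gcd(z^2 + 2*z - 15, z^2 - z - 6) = z - 3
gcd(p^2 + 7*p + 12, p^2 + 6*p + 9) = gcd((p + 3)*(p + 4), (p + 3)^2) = p + 3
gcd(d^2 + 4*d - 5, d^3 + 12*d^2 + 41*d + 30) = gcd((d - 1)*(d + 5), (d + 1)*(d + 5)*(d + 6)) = d + 5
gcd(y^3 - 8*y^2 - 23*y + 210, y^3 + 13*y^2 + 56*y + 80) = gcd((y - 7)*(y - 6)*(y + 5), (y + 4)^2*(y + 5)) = y + 5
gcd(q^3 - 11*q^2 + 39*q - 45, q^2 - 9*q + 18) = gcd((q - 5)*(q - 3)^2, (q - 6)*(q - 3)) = q - 3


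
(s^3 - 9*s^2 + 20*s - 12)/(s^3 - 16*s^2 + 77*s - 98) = (s^2 - 7*s + 6)/(s^2 - 14*s + 49)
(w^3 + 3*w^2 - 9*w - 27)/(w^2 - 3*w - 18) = (w^2 - 9)/(w - 6)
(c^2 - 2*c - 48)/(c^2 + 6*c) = (c - 8)/c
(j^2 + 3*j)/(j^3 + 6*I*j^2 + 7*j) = (j + 3)/(j^2 + 6*I*j + 7)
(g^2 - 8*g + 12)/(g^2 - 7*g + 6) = (g - 2)/(g - 1)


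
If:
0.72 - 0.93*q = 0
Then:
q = 0.77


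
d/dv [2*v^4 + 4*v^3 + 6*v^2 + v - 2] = 8*v^3 + 12*v^2 + 12*v + 1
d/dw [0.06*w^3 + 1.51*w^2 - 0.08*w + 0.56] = 0.18*w^2 + 3.02*w - 0.08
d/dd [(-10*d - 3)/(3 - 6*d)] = -16/(3*(2*d - 1)^2)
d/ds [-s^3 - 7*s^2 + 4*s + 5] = -3*s^2 - 14*s + 4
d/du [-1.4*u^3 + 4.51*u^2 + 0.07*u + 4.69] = -4.2*u^2 + 9.02*u + 0.07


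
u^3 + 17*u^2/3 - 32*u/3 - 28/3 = (u - 2)*(u + 2/3)*(u + 7)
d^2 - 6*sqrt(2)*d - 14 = (d - 7*sqrt(2))*(d + sqrt(2))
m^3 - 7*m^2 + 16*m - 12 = (m - 3)*(m - 2)^2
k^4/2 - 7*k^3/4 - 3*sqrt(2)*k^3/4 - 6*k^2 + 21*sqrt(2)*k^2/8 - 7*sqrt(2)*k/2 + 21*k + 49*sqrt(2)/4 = (k/2 + sqrt(2)/2)*(k - 7/2)*(k - 7*sqrt(2)/2)*(k + sqrt(2))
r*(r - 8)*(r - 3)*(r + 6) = r^4 - 5*r^3 - 42*r^2 + 144*r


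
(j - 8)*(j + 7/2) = j^2 - 9*j/2 - 28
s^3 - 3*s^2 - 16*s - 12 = (s - 6)*(s + 1)*(s + 2)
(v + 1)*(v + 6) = v^2 + 7*v + 6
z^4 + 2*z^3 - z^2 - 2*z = z*(z - 1)*(z + 1)*(z + 2)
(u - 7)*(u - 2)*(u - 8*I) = u^3 - 9*u^2 - 8*I*u^2 + 14*u + 72*I*u - 112*I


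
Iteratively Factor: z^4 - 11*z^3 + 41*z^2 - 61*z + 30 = (z - 3)*(z^3 - 8*z^2 + 17*z - 10) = (z - 3)*(z - 2)*(z^2 - 6*z + 5) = (z - 3)*(z - 2)*(z - 1)*(z - 5)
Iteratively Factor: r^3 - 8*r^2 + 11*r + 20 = (r - 5)*(r^2 - 3*r - 4) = (r - 5)*(r + 1)*(r - 4)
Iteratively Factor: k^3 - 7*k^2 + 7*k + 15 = (k - 3)*(k^2 - 4*k - 5) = (k - 5)*(k - 3)*(k + 1)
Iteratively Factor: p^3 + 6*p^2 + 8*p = (p + 2)*(p^2 + 4*p) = p*(p + 2)*(p + 4)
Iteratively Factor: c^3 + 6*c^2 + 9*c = (c + 3)*(c^2 + 3*c) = (c + 3)^2*(c)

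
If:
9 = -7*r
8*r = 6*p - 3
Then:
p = -17/14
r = -9/7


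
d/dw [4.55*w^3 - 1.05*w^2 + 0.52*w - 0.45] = 13.65*w^2 - 2.1*w + 0.52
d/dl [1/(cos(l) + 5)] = sin(l)/(cos(l) + 5)^2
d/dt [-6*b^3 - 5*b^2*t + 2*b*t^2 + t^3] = -5*b^2 + 4*b*t + 3*t^2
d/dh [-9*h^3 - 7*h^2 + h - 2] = -27*h^2 - 14*h + 1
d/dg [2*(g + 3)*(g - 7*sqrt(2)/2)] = 4*g - 7*sqrt(2) + 6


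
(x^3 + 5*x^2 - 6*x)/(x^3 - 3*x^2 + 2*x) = (x + 6)/(x - 2)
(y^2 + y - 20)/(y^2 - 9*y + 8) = (y^2 + y - 20)/(y^2 - 9*y + 8)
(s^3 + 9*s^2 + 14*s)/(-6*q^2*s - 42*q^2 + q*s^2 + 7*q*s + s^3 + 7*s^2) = s*(-s - 2)/(6*q^2 - q*s - s^2)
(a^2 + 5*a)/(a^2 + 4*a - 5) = a/(a - 1)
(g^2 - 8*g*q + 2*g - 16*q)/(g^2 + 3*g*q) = (g^2 - 8*g*q + 2*g - 16*q)/(g*(g + 3*q))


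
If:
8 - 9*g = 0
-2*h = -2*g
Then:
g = 8/9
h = 8/9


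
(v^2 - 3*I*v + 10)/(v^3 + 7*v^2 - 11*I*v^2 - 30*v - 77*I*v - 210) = (v + 2*I)/(v^2 + v*(7 - 6*I) - 42*I)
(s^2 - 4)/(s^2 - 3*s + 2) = (s + 2)/(s - 1)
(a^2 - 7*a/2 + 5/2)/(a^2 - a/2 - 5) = (a - 1)/(a + 2)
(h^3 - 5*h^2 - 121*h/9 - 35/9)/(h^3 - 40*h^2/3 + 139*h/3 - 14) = (9*h^2 + 18*h + 5)/(3*(3*h^2 - 19*h + 6))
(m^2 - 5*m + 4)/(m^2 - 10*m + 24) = (m - 1)/(m - 6)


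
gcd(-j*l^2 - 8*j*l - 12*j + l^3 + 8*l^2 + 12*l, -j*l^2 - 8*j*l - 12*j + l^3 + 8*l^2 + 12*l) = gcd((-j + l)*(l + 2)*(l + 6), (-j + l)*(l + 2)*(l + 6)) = j*l^2 + 8*j*l + 12*j - l^3 - 8*l^2 - 12*l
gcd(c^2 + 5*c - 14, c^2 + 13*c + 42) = c + 7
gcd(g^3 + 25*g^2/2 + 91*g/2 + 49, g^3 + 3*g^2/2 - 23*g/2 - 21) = g + 2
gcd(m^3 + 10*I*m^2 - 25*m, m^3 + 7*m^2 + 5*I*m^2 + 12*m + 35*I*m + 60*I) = m + 5*I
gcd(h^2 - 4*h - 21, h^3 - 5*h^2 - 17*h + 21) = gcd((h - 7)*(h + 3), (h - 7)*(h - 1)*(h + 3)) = h^2 - 4*h - 21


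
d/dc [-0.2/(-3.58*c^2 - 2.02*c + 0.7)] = (-1.432*c - 0.404)/(3.58*c^2 + 2.02*c - 0.7)^2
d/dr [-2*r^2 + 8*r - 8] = 8 - 4*r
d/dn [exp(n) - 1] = exp(n)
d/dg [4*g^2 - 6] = 8*g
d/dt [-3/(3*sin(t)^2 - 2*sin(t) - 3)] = 6*(3*sin(t) - 1)*cos(t)/(2*sin(t) + 3*cos(t)^2)^2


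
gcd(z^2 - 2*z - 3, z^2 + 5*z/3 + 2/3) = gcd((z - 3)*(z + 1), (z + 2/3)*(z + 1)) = z + 1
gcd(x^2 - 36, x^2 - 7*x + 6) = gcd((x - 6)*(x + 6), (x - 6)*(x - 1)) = x - 6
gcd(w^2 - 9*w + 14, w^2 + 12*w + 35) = 1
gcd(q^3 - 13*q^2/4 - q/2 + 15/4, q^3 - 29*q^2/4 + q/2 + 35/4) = q^2 - q/4 - 5/4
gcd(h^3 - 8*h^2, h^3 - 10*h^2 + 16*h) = h^2 - 8*h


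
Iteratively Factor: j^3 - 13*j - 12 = (j - 4)*(j^2 + 4*j + 3) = (j - 4)*(j + 3)*(j + 1)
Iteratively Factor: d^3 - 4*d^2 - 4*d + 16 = (d + 2)*(d^2 - 6*d + 8) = (d - 4)*(d + 2)*(d - 2)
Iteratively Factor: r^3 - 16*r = (r - 4)*(r^2 + 4*r) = (r - 4)*(r + 4)*(r)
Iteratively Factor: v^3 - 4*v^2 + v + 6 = (v - 2)*(v^2 - 2*v - 3) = (v - 3)*(v - 2)*(v + 1)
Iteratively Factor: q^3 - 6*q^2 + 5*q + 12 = (q - 3)*(q^2 - 3*q - 4) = (q - 3)*(q + 1)*(q - 4)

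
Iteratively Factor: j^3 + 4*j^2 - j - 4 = (j - 1)*(j^2 + 5*j + 4) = (j - 1)*(j + 1)*(j + 4)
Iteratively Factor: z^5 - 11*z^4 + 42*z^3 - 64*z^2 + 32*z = (z - 1)*(z^4 - 10*z^3 + 32*z^2 - 32*z) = z*(z - 1)*(z^3 - 10*z^2 + 32*z - 32) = z*(z - 2)*(z - 1)*(z^2 - 8*z + 16) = z*(z - 4)*(z - 2)*(z - 1)*(z - 4)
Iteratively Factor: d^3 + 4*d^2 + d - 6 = (d - 1)*(d^2 + 5*d + 6) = (d - 1)*(d + 2)*(d + 3)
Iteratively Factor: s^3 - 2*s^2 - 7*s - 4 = (s + 1)*(s^2 - 3*s - 4) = (s - 4)*(s + 1)*(s + 1)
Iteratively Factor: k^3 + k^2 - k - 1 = (k + 1)*(k^2 - 1) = (k + 1)^2*(k - 1)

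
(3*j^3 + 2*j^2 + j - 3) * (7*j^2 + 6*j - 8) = 21*j^5 + 32*j^4 - 5*j^3 - 31*j^2 - 26*j + 24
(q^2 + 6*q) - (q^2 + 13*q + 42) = -7*q - 42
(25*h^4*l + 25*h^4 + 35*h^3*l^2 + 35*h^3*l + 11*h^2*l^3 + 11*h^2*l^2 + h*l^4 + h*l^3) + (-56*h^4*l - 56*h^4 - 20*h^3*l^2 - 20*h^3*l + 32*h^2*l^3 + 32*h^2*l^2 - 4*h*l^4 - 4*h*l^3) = -31*h^4*l - 31*h^4 + 15*h^3*l^2 + 15*h^3*l + 43*h^2*l^3 + 43*h^2*l^2 - 3*h*l^4 - 3*h*l^3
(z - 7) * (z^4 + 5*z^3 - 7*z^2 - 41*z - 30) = z^5 - 2*z^4 - 42*z^3 + 8*z^2 + 257*z + 210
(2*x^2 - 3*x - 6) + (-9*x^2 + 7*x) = -7*x^2 + 4*x - 6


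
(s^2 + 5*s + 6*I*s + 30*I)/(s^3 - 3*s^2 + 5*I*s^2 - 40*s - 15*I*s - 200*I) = (s + 6*I)/(s^2 + s*(-8 + 5*I) - 40*I)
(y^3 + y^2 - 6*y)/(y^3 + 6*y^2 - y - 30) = y/(y + 5)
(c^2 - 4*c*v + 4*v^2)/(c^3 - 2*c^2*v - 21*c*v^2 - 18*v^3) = (-c^2 + 4*c*v - 4*v^2)/(-c^3 + 2*c^2*v + 21*c*v^2 + 18*v^3)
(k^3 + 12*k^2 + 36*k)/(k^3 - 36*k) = (k + 6)/(k - 6)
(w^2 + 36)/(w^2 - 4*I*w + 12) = (w + 6*I)/(w + 2*I)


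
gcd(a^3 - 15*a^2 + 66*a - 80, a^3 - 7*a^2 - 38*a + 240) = a^2 - 13*a + 40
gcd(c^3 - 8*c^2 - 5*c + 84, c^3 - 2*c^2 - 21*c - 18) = c + 3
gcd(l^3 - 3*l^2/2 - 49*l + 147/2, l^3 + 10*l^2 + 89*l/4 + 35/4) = l + 7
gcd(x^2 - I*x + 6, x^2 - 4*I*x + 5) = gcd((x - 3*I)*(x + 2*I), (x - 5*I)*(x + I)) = 1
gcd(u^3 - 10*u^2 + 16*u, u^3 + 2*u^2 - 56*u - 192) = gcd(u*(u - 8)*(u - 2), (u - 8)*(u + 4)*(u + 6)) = u - 8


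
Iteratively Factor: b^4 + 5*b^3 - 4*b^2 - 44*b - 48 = (b + 4)*(b^3 + b^2 - 8*b - 12) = (b - 3)*(b + 4)*(b^2 + 4*b + 4) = (b - 3)*(b + 2)*(b + 4)*(b + 2)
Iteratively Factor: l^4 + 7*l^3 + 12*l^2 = (l + 4)*(l^3 + 3*l^2) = l*(l + 4)*(l^2 + 3*l) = l^2*(l + 4)*(l + 3)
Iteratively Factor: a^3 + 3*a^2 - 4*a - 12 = (a + 2)*(a^2 + a - 6) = (a + 2)*(a + 3)*(a - 2)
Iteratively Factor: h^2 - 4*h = (h)*(h - 4)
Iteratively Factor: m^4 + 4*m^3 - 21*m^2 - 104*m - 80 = (m + 4)*(m^3 - 21*m - 20) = (m - 5)*(m + 4)*(m^2 + 5*m + 4) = (m - 5)*(m + 4)^2*(m + 1)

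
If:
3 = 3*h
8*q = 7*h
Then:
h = 1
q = 7/8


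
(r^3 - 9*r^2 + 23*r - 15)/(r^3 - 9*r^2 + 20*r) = (r^2 - 4*r + 3)/(r*(r - 4))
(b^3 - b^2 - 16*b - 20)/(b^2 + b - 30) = (b^2 + 4*b + 4)/(b + 6)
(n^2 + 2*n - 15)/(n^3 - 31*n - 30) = (n - 3)/(n^2 - 5*n - 6)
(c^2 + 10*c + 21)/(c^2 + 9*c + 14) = (c + 3)/(c + 2)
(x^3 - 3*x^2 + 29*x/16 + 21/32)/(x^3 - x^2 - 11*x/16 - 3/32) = (4*x - 7)/(4*x + 1)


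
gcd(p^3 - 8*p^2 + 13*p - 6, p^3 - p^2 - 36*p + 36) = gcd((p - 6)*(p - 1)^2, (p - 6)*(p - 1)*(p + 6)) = p^2 - 7*p + 6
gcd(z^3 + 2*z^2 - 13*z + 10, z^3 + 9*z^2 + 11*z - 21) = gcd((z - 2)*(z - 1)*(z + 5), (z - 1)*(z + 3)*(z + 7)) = z - 1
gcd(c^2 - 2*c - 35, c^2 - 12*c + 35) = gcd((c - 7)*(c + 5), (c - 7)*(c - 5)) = c - 7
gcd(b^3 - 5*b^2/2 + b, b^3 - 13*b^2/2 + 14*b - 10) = b - 2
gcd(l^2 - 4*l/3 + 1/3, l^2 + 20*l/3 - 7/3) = l - 1/3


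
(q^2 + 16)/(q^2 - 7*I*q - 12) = (q + 4*I)/(q - 3*I)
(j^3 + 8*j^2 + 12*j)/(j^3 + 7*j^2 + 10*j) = (j + 6)/(j + 5)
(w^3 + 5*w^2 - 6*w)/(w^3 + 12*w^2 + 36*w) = (w - 1)/(w + 6)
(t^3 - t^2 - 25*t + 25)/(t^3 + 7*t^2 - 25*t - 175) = (t - 1)/(t + 7)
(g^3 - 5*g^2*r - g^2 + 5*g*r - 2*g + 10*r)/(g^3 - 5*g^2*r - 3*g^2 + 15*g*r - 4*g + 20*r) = (g - 2)/(g - 4)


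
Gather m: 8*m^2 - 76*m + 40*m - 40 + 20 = 8*m^2 - 36*m - 20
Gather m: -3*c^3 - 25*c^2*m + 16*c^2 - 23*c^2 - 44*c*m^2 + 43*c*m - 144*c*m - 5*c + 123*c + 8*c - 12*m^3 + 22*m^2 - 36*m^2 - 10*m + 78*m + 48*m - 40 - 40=-3*c^3 - 7*c^2 + 126*c - 12*m^3 + m^2*(-44*c - 14) + m*(-25*c^2 - 101*c + 116) - 80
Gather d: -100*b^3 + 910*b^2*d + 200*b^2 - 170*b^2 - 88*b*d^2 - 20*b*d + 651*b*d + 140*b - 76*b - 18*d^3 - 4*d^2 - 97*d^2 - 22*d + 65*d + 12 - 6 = -100*b^3 + 30*b^2 + 64*b - 18*d^3 + d^2*(-88*b - 101) + d*(910*b^2 + 631*b + 43) + 6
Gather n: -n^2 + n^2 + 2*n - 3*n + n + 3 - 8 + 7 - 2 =0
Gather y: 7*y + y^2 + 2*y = y^2 + 9*y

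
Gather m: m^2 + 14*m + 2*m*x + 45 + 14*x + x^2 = m^2 + m*(2*x + 14) + x^2 + 14*x + 45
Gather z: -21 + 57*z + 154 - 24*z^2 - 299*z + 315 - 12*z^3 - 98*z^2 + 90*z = -12*z^3 - 122*z^2 - 152*z + 448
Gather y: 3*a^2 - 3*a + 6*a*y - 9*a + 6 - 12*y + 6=3*a^2 - 12*a + y*(6*a - 12) + 12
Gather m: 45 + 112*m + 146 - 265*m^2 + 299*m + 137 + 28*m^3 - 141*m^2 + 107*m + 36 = 28*m^3 - 406*m^2 + 518*m + 364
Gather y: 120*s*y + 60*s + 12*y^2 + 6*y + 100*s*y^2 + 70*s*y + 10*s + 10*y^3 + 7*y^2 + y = 70*s + 10*y^3 + y^2*(100*s + 19) + y*(190*s + 7)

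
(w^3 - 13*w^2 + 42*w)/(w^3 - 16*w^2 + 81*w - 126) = w/(w - 3)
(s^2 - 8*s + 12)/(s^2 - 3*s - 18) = (s - 2)/(s + 3)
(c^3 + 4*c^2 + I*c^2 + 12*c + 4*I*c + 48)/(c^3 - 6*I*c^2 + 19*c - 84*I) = (c + 4)/(c - 7*I)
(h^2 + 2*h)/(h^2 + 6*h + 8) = h/(h + 4)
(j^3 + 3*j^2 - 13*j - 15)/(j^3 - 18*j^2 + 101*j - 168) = (j^2 + 6*j + 5)/(j^2 - 15*j + 56)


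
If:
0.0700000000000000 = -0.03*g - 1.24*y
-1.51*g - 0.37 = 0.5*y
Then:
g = -0.23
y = -0.05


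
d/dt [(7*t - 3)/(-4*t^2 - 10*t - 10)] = (7*t^2 - 6*t - 25)/(4*t^4 + 20*t^3 + 45*t^2 + 50*t + 25)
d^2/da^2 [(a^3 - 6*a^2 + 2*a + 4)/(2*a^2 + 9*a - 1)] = 2*(199*a^3 - 15*a^2 + 231*a + 344)/(8*a^6 + 108*a^5 + 474*a^4 + 621*a^3 - 237*a^2 + 27*a - 1)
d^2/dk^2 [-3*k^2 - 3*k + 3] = -6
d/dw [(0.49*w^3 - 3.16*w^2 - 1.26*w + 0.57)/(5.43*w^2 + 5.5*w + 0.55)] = (2.6607*w^4 + 5.39*w^3 - 9.7297*w^2 - 9.6662*w - 3.828)/(29.4849*w^4 + 59.73*w^3 + 36.223*w^2 + 6.05*w + 0.3025)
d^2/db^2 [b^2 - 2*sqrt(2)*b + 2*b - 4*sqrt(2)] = 2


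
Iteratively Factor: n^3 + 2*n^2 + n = (n)*(n^2 + 2*n + 1) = n*(n + 1)*(n + 1)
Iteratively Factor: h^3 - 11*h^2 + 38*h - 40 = (h - 5)*(h^2 - 6*h + 8) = (h - 5)*(h - 4)*(h - 2)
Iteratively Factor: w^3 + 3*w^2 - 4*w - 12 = (w + 3)*(w^2 - 4) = (w + 2)*(w + 3)*(w - 2)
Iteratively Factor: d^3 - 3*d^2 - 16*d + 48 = (d - 3)*(d^2 - 16) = (d - 3)*(d + 4)*(d - 4)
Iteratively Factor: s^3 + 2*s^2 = (s + 2)*(s^2) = s*(s + 2)*(s)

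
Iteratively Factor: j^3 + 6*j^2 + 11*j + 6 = (j + 1)*(j^2 + 5*j + 6) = (j + 1)*(j + 2)*(j + 3)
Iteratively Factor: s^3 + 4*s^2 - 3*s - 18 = (s + 3)*(s^2 + s - 6) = (s + 3)^2*(s - 2)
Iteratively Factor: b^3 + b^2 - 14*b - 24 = (b - 4)*(b^2 + 5*b + 6) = (b - 4)*(b + 2)*(b + 3)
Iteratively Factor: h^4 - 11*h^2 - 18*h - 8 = (h - 4)*(h^3 + 4*h^2 + 5*h + 2) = (h - 4)*(h + 2)*(h^2 + 2*h + 1) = (h - 4)*(h + 1)*(h + 2)*(h + 1)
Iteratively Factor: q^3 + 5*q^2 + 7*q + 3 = (q + 1)*(q^2 + 4*q + 3) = (q + 1)^2*(q + 3)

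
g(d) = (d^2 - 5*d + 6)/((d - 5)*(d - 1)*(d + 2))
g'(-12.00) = -0.00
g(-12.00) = -0.10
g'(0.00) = -0.08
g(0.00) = 0.60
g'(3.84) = -0.17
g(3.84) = -0.08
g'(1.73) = 0.22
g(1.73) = -0.04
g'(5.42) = -1.22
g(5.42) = 0.60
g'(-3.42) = -0.47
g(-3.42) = -0.66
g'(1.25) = 2.56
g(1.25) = -0.43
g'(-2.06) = -264.54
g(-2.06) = -15.85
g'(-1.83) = -32.94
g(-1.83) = 5.63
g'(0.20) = 0.05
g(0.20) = 0.60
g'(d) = (2*d - 5)/((d - 5)*(d - 1)*(d + 2)) - (d^2 - 5*d + 6)/((d - 5)*(d - 1)*(d + 2)^2) - (d^2 - 5*d + 6)/((d - 5)*(d - 1)^2*(d + 2)) - (d^2 - 5*d + 6)/((d - 5)^2*(d - 1)*(d + 2))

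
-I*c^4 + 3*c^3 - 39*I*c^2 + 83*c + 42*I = (c - 6*I)*(c + I)*(c + 7*I)*(-I*c + 1)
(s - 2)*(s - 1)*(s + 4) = s^3 + s^2 - 10*s + 8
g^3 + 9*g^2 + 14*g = g*(g + 2)*(g + 7)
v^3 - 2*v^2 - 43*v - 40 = (v - 8)*(v + 1)*(v + 5)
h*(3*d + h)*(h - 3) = 3*d*h^2 - 9*d*h + h^3 - 3*h^2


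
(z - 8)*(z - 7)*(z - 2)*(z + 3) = z^4 - 14*z^3 + 35*z^2 + 146*z - 336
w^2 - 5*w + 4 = (w - 4)*(w - 1)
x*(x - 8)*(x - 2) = x^3 - 10*x^2 + 16*x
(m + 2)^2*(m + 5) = m^3 + 9*m^2 + 24*m + 20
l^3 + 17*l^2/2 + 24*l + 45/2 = (l + 5/2)*(l + 3)^2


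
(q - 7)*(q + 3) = q^2 - 4*q - 21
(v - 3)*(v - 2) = v^2 - 5*v + 6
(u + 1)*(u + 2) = u^2 + 3*u + 2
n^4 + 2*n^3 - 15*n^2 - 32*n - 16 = (n - 4)*(n + 1)^2*(n + 4)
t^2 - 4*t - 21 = (t - 7)*(t + 3)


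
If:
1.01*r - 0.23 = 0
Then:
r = 0.23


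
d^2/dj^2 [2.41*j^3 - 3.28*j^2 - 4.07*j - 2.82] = 14.46*j - 6.56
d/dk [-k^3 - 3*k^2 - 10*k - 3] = -3*k^2 - 6*k - 10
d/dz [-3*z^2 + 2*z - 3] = 2 - 6*z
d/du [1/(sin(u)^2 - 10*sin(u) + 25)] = -2*cos(u)/(sin(u) - 5)^3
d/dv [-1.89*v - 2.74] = -1.89000000000000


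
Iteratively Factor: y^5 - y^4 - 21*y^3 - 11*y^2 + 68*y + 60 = (y - 5)*(y^4 + 4*y^3 - y^2 - 16*y - 12) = (y - 5)*(y + 3)*(y^3 + y^2 - 4*y - 4) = (y - 5)*(y + 2)*(y + 3)*(y^2 - y - 2) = (y - 5)*(y + 1)*(y + 2)*(y + 3)*(y - 2)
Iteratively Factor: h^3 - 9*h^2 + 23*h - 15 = (h - 3)*(h^2 - 6*h + 5) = (h - 5)*(h - 3)*(h - 1)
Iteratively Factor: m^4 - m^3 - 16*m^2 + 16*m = (m - 1)*(m^3 - 16*m) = (m - 1)*(m + 4)*(m^2 - 4*m) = (m - 4)*(m - 1)*(m + 4)*(m)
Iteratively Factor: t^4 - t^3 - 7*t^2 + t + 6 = (t + 1)*(t^3 - 2*t^2 - 5*t + 6) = (t + 1)*(t + 2)*(t^2 - 4*t + 3) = (t - 3)*(t + 1)*(t + 2)*(t - 1)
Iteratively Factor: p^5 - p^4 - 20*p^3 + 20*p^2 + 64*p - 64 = (p - 4)*(p^4 + 3*p^3 - 8*p^2 - 12*p + 16) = (p - 4)*(p + 4)*(p^3 - p^2 - 4*p + 4) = (p - 4)*(p - 1)*(p + 4)*(p^2 - 4) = (p - 4)*(p - 1)*(p + 2)*(p + 4)*(p - 2)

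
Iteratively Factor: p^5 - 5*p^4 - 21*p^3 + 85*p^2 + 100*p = (p - 5)*(p^4 - 21*p^2 - 20*p) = (p - 5)*(p + 1)*(p^3 - p^2 - 20*p) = (p - 5)^2*(p + 1)*(p^2 + 4*p) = p*(p - 5)^2*(p + 1)*(p + 4)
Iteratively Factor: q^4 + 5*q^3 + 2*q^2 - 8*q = (q + 4)*(q^3 + q^2 - 2*q) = q*(q + 4)*(q^2 + q - 2) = q*(q + 2)*(q + 4)*(q - 1)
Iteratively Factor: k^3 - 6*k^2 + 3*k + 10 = (k - 5)*(k^2 - k - 2) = (k - 5)*(k + 1)*(k - 2)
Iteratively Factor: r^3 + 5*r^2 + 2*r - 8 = (r - 1)*(r^2 + 6*r + 8) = (r - 1)*(r + 4)*(r + 2)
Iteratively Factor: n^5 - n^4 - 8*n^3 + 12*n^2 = (n)*(n^4 - n^3 - 8*n^2 + 12*n) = n^2*(n^3 - n^2 - 8*n + 12) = n^2*(n - 2)*(n^2 + n - 6) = n^2*(n - 2)*(n + 3)*(n - 2)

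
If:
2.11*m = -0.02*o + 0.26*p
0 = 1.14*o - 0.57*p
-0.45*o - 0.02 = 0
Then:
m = -0.01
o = -0.04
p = -0.09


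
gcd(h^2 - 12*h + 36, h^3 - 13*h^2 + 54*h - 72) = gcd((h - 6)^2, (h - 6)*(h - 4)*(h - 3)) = h - 6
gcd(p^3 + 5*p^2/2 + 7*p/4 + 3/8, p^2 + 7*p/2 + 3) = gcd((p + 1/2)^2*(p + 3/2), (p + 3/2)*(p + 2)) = p + 3/2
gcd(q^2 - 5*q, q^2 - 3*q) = q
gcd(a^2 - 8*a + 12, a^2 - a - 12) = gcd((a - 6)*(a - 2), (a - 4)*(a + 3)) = 1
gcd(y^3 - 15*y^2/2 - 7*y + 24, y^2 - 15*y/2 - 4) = y - 8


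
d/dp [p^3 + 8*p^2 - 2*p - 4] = 3*p^2 + 16*p - 2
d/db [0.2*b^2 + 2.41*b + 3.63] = 0.4*b + 2.41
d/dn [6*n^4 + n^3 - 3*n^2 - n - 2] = 24*n^3 + 3*n^2 - 6*n - 1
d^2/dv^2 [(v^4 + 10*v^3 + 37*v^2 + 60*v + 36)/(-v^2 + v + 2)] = 2*(-v^6 + 3*v^5 + 3*v^4 - 143*v^3 - 414*v^2 - 372*v - 136)/(v^6 - 3*v^5 - 3*v^4 + 11*v^3 + 6*v^2 - 12*v - 8)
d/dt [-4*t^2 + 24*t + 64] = 24 - 8*t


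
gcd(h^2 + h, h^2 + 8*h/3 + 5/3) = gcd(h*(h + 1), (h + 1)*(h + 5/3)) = h + 1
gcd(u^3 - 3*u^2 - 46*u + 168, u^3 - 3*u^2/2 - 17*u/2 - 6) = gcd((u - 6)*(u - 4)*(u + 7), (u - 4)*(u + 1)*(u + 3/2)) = u - 4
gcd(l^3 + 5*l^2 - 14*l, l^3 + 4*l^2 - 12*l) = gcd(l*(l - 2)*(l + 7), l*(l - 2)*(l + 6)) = l^2 - 2*l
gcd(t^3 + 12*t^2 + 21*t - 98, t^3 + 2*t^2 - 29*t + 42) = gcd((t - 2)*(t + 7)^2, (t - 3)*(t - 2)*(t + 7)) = t^2 + 5*t - 14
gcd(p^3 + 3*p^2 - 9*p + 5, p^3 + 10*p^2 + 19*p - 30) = p^2 + 4*p - 5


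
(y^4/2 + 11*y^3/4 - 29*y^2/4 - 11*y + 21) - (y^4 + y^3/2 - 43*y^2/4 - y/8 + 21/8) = -y^4/2 + 9*y^3/4 + 7*y^2/2 - 87*y/8 + 147/8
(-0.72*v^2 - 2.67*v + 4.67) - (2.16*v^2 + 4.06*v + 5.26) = -2.88*v^2 - 6.73*v - 0.59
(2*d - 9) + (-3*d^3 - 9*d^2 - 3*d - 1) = -3*d^3 - 9*d^2 - d - 10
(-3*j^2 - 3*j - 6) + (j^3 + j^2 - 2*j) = j^3 - 2*j^2 - 5*j - 6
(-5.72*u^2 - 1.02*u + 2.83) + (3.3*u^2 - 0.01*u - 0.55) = -2.42*u^2 - 1.03*u + 2.28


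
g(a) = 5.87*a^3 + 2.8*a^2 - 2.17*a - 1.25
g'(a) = 17.61*a^2 + 5.6*a - 2.17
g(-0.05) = -1.14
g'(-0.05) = -2.41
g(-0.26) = -0.60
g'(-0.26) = -2.44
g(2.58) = 112.60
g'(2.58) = 129.50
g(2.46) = 97.74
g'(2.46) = 118.17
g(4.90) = 745.94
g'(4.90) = 448.09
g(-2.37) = -58.52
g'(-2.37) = 83.47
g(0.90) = 3.34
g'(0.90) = 17.13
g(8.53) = 3827.19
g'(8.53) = 1326.92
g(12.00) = 10519.27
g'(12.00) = 2600.87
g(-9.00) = -4034.15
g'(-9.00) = 1373.84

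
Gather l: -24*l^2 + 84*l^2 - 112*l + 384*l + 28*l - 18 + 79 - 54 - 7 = 60*l^2 + 300*l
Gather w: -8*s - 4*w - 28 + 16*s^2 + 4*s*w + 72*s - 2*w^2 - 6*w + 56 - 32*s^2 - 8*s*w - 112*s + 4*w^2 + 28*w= -16*s^2 - 48*s + 2*w^2 + w*(18 - 4*s) + 28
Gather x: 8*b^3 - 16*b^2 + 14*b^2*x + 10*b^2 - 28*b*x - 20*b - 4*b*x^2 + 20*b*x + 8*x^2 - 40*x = 8*b^3 - 6*b^2 - 20*b + x^2*(8 - 4*b) + x*(14*b^2 - 8*b - 40)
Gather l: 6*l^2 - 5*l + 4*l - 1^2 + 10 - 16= 6*l^2 - l - 7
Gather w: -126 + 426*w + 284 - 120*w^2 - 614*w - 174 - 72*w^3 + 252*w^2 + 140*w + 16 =-72*w^3 + 132*w^2 - 48*w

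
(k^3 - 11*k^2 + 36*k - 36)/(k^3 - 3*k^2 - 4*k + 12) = (k - 6)/(k + 2)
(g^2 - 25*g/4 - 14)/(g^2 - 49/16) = 4*(g - 8)/(4*g - 7)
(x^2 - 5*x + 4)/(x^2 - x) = (x - 4)/x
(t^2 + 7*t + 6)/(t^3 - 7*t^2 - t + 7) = (t + 6)/(t^2 - 8*t + 7)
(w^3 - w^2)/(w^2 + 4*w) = w*(w - 1)/(w + 4)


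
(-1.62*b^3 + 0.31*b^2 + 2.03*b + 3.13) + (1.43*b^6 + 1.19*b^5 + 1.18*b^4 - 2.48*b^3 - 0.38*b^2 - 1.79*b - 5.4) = 1.43*b^6 + 1.19*b^5 + 1.18*b^4 - 4.1*b^3 - 0.07*b^2 + 0.24*b - 2.27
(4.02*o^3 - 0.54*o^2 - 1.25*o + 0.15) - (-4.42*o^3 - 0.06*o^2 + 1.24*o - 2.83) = 8.44*o^3 - 0.48*o^2 - 2.49*o + 2.98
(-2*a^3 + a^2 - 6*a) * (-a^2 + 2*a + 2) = 2*a^5 - 5*a^4 + 4*a^3 - 10*a^2 - 12*a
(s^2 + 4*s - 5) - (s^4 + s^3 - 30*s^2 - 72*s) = -s^4 - s^3 + 31*s^2 + 76*s - 5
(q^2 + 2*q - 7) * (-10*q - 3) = -10*q^3 - 23*q^2 + 64*q + 21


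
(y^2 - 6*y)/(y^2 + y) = (y - 6)/(y + 1)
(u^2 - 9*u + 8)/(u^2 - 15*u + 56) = (u - 1)/(u - 7)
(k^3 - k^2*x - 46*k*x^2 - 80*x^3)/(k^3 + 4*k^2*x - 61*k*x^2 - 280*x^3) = (k + 2*x)/(k + 7*x)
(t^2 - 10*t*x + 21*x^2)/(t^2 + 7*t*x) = (t^2 - 10*t*x + 21*x^2)/(t*(t + 7*x))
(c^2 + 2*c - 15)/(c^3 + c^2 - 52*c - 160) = (c - 3)/(c^2 - 4*c - 32)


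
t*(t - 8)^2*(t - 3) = t^4 - 19*t^3 + 112*t^2 - 192*t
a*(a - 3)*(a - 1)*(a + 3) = a^4 - a^3 - 9*a^2 + 9*a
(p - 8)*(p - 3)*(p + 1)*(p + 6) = p^4 - 4*p^3 - 47*p^2 + 102*p + 144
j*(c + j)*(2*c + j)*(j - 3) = 2*c^2*j^2 - 6*c^2*j + 3*c*j^3 - 9*c*j^2 + j^4 - 3*j^3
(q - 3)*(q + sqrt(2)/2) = q^2 - 3*q + sqrt(2)*q/2 - 3*sqrt(2)/2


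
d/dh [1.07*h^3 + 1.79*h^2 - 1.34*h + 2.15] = 3.21*h^2 + 3.58*h - 1.34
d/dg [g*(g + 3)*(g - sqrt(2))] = g*(g + 3) + g*(g - sqrt(2)) + (g + 3)*(g - sqrt(2))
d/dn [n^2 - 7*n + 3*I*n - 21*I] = 2*n - 7 + 3*I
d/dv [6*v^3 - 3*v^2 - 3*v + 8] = 18*v^2 - 6*v - 3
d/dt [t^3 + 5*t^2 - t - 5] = 3*t^2 + 10*t - 1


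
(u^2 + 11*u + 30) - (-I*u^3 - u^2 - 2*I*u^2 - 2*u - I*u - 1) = I*u^3 + 2*u^2 + 2*I*u^2 + 13*u + I*u + 31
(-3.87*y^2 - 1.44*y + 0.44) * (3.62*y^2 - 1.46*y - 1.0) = -14.0094*y^4 + 0.4374*y^3 + 7.5652*y^2 + 0.7976*y - 0.44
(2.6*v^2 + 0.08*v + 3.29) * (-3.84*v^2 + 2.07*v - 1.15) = -9.984*v^4 + 5.0748*v^3 - 15.458*v^2 + 6.7183*v - 3.7835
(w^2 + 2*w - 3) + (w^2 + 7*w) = 2*w^2 + 9*w - 3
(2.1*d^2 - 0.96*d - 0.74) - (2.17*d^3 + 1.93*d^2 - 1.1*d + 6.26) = -2.17*d^3 + 0.17*d^2 + 0.14*d - 7.0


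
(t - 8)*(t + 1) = t^2 - 7*t - 8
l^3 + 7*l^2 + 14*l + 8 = (l + 1)*(l + 2)*(l + 4)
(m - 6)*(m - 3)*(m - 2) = m^3 - 11*m^2 + 36*m - 36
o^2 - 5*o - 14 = (o - 7)*(o + 2)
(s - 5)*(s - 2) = s^2 - 7*s + 10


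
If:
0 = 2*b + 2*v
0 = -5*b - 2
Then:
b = -2/5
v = 2/5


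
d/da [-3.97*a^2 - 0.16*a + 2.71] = -7.94*a - 0.16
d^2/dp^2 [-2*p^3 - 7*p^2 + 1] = -12*p - 14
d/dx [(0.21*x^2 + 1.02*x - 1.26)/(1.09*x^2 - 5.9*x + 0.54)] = (-2.3508*x^2 + 2.9736*x - 6.8832)/(1.1881*x^4 - 12.862*x^3 + 35.9872*x^2 - 6.372*x + 0.2916)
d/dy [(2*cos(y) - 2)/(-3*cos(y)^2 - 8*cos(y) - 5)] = 2*(-3*cos(y)^2 + 6*cos(y) + 13)*sin(y)/((cos(y) + 1)^2*(3*cos(y) + 5)^2)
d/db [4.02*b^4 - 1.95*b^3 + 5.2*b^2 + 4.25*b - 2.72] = 16.08*b^3 - 5.85*b^2 + 10.4*b + 4.25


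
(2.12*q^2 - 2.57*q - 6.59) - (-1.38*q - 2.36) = 2.12*q^2 - 1.19*q - 4.23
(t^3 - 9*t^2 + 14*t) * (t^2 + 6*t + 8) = t^5 - 3*t^4 - 32*t^3 + 12*t^2 + 112*t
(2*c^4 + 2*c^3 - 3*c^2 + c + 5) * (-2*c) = -4*c^5 - 4*c^4 + 6*c^3 - 2*c^2 - 10*c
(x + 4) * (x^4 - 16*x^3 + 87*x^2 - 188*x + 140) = x^5 - 12*x^4 + 23*x^3 + 160*x^2 - 612*x + 560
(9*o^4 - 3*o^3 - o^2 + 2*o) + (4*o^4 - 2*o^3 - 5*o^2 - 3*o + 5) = 13*o^4 - 5*o^3 - 6*o^2 - o + 5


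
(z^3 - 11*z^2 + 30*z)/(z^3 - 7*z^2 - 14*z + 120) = z/(z + 4)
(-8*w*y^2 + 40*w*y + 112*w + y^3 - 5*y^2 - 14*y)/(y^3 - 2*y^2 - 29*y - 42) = (-8*w + y)/(y + 3)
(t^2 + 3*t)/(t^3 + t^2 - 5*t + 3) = t/(t^2 - 2*t + 1)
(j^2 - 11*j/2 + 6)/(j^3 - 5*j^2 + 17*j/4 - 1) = 2*(2*j - 3)/(4*j^2 - 4*j + 1)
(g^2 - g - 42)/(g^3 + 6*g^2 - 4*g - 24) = (g - 7)/(g^2 - 4)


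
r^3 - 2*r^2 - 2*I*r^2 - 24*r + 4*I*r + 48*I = (r - 6)*(r + 4)*(r - 2*I)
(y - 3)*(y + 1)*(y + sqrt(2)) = y^3 - 2*y^2 + sqrt(2)*y^2 - 3*y - 2*sqrt(2)*y - 3*sqrt(2)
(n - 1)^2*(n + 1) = n^3 - n^2 - n + 1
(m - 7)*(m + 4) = m^2 - 3*m - 28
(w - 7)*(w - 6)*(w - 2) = w^3 - 15*w^2 + 68*w - 84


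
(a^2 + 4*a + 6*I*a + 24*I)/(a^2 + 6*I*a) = (a + 4)/a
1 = 1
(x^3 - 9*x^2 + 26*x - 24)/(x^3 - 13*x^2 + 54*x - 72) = (x - 2)/(x - 6)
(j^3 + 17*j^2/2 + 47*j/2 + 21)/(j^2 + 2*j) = j + 13/2 + 21/(2*j)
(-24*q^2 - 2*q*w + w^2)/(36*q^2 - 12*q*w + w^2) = (-4*q - w)/(6*q - w)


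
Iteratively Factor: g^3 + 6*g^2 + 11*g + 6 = (g + 3)*(g^2 + 3*g + 2) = (g + 1)*(g + 3)*(g + 2)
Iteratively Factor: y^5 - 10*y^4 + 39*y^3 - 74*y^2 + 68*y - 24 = (y - 2)*(y^4 - 8*y^3 + 23*y^2 - 28*y + 12) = (y - 2)^2*(y^3 - 6*y^2 + 11*y - 6) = (y - 2)^3*(y^2 - 4*y + 3) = (y - 3)*(y - 2)^3*(y - 1)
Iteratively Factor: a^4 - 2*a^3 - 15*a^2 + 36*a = (a + 4)*(a^3 - 6*a^2 + 9*a) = (a - 3)*(a + 4)*(a^2 - 3*a) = (a - 3)^2*(a + 4)*(a)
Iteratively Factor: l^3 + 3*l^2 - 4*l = (l + 4)*(l^2 - l) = l*(l + 4)*(l - 1)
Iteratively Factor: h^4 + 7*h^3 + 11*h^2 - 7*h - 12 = (h + 4)*(h^3 + 3*h^2 - h - 3) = (h - 1)*(h + 4)*(h^2 + 4*h + 3) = (h - 1)*(h + 1)*(h + 4)*(h + 3)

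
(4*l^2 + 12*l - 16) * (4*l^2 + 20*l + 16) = 16*l^4 + 128*l^3 + 240*l^2 - 128*l - 256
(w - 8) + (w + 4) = 2*w - 4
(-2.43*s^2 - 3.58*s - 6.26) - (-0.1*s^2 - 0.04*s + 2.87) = -2.33*s^2 - 3.54*s - 9.13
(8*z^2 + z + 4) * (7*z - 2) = 56*z^3 - 9*z^2 + 26*z - 8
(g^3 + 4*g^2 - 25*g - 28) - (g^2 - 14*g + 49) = g^3 + 3*g^2 - 11*g - 77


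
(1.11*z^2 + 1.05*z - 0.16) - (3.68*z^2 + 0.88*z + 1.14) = -2.57*z^2 + 0.17*z - 1.3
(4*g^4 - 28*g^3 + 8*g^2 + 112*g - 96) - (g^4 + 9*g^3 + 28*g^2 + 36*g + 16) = 3*g^4 - 37*g^3 - 20*g^2 + 76*g - 112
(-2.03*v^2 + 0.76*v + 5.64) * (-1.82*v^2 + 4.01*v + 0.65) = 3.6946*v^4 - 9.5235*v^3 - 8.5367*v^2 + 23.1104*v + 3.666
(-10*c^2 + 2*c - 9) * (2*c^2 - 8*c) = -20*c^4 + 84*c^3 - 34*c^2 + 72*c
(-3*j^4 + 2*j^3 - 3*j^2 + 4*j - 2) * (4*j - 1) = -12*j^5 + 11*j^4 - 14*j^3 + 19*j^2 - 12*j + 2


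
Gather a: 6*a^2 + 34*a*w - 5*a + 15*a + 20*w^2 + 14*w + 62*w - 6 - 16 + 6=6*a^2 + a*(34*w + 10) + 20*w^2 + 76*w - 16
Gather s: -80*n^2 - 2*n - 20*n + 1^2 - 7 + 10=-80*n^2 - 22*n + 4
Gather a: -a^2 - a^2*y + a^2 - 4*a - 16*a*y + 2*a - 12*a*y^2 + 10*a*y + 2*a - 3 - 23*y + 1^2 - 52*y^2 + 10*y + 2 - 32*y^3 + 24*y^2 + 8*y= -a^2*y + a*(-12*y^2 - 6*y) - 32*y^3 - 28*y^2 - 5*y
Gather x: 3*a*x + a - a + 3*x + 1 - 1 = x*(3*a + 3)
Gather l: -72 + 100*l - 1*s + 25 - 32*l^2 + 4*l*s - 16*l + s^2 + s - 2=-32*l^2 + l*(4*s + 84) + s^2 - 49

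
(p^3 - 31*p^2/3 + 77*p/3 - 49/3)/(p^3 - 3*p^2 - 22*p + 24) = (3*p^2 - 28*p + 49)/(3*(p^2 - 2*p - 24))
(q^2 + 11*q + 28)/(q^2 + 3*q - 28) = (q + 4)/(q - 4)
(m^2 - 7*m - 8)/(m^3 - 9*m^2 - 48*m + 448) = (m + 1)/(m^2 - m - 56)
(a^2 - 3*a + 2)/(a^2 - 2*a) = (a - 1)/a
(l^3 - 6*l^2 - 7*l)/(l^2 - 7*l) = l + 1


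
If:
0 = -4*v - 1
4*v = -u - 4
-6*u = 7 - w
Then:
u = -3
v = -1/4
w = -11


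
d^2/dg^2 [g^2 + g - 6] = 2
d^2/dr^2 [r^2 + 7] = 2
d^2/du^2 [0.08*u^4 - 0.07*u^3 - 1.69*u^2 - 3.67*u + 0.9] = 0.96*u^2 - 0.42*u - 3.38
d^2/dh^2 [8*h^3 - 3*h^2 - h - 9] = 48*h - 6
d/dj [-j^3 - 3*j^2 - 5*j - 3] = -3*j^2 - 6*j - 5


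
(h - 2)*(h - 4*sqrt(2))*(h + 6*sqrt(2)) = h^3 - 2*h^2 + 2*sqrt(2)*h^2 - 48*h - 4*sqrt(2)*h + 96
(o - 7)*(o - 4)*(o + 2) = o^3 - 9*o^2 + 6*o + 56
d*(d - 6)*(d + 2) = d^3 - 4*d^2 - 12*d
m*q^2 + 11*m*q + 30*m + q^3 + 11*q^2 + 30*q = (m + q)*(q + 5)*(q + 6)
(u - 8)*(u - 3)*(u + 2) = u^3 - 9*u^2 + 2*u + 48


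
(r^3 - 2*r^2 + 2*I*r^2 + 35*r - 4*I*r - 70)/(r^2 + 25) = (r^2 + r*(-2 + 7*I) - 14*I)/(r + 5*I)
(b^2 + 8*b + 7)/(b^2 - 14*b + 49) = (b^2 + 8*b + 7)/(b^2 - 14*b + 49)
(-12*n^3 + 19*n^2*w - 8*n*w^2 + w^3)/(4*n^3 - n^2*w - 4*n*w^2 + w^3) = (-3*n + w)/(n + w)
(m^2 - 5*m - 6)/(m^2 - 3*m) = (m^2 - 5*m - 6)/(m*(m - 3))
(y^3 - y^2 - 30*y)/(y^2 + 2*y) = (y^2 - y - 30)/(y + 2)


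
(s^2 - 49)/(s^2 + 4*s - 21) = (s - 7)/(s - 3)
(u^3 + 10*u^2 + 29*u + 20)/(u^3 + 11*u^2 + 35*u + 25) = (u + 4)/(u + 5)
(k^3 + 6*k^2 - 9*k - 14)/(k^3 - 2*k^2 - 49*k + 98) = (k + 1)/(k - 7)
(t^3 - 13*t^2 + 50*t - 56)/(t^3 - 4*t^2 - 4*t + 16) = (t - 7)/(t + 2)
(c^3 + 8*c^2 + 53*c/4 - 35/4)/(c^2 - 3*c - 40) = (c^2 + 3*c - 7/4)/(c - 8)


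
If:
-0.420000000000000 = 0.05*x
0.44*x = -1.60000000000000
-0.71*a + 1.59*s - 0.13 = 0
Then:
No Solution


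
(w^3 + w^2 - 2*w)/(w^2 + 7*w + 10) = w*(w - 1)/(w + 5)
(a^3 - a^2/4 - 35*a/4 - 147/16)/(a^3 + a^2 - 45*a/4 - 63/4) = (a + 7/4)/(a + 3)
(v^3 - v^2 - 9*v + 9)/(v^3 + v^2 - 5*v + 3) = (v - 3)/(v - 1)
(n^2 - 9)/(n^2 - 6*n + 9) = (n + 3)/(n - 3)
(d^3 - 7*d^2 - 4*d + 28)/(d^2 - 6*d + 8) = (d^2 - 5*d - 14)/(d - 4)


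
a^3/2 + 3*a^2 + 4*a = a*(a/2 + 1)*(a + 4)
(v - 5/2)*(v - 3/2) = v^2 - 4*v + 15/4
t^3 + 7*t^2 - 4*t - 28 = (t - 2)*(t + 2)*(t + 7)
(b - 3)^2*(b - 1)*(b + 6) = b^4 - b^3 - 27*b^2 + 81*b - 54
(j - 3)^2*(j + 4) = j^3 - 2*j^2 - 15*j + 36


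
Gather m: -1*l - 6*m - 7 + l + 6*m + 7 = 0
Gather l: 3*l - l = 2*l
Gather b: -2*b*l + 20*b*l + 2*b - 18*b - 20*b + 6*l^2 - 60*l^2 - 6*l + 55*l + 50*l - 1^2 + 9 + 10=b*(18*l - 36) - 54*l^2 + 99*l + 18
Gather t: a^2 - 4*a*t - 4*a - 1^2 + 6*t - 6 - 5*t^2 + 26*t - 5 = a^2 - 4*a - 5*t^2 + t*(32 - 4*a) - 12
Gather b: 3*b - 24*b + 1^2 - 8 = -21*b - 7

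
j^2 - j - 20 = (j - 5)*(j + 4)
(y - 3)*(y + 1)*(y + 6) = y^3 + 4*y^2 - 15*y - 18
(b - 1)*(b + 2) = b^2 + b - 2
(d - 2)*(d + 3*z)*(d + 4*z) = d^3 + 7*d^2*z - 2*d^2 + 12*d*z^2 - 14*d*z - 24*z^2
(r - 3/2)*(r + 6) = r^2 + 9*r/2 - 9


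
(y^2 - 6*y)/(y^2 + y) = (y - 6)/(y + 1)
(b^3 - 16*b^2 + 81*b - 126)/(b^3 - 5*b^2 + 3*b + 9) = (b^2 - 13*b + 42)/(b^2 - 2*b - 3)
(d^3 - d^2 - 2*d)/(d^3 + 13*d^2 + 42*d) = (d^2 - d - 2)/(d^2 + 13*d + 42)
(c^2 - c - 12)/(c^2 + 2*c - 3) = (c - 4)/(c - 1)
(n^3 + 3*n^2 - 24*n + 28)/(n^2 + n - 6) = (n^2 + 5*n - 14)/(n + 3)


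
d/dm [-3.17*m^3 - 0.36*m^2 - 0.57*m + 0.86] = -9.51*m^2 - 0.72*m - 0.57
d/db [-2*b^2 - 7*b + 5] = -4*b - 7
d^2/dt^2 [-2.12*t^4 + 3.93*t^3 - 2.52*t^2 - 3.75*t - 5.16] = -25.44*t^2 + 23.58*t - 5.04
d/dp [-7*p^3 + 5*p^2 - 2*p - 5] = -21*p^2 + 10*p - 2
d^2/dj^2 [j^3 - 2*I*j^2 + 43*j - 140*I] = 6*j - 4*I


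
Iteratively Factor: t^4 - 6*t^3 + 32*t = (t - 4)*(t^3 - 2*t^2 - 8*t) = (t - 4)^2*(t^2 + 2*t) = t*(t - 4)^2*(t + 2)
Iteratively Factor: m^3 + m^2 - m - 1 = (m + 1)*(m^2 - 1) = (m + 1)^2*(m - 1)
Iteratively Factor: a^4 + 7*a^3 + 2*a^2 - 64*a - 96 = (a - 3)*(a^3 + 10*a^2 + 32*a + 32) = (a - 3)*(a + 4)*(a^2 + 6*a + 8) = (a - 3)*(a + 2)*(a + 4)*(a + 4)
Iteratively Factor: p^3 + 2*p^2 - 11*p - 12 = (p + 4)*(p^2 - 2*p - 3) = (p + 1)*(p + 4)*(p - 3)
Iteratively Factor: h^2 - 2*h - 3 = (h - 3)*(h + 1)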